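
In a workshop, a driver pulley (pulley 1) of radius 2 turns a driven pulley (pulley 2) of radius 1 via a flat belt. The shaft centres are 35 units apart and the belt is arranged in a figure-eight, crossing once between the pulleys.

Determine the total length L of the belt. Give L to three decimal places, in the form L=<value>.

L=79.682

crossed belt: β = asin((r1+r2)/C) = asin(3/35) = 4.9171°
wrap1 = wrap2 = π + 2β = 189.8342°
tangent length = C·cosβ = 34.8712
L = (r1+r2)·wrap + 2·C·cosβ = 3·3.3132 + 2·34.8712 = 79.6821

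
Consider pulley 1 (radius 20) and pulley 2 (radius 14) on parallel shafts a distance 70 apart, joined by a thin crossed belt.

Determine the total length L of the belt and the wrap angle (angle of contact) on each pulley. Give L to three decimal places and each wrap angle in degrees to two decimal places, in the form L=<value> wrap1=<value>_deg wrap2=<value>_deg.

L=263.679 wrap1=238.12_deg wrap2=238.12_deg

crossed belt: β = asin((r1+r2)/C) = asin(34/70) = 29.0593°
wrap1 = wrap2 = π + 2β = 238.1186°
tangent length = C·cosβ = 61.1882
L = (r1+r2)·wrap + 2·C·cosβ = 34·4.1560 + 2·61.1882 = 263.6789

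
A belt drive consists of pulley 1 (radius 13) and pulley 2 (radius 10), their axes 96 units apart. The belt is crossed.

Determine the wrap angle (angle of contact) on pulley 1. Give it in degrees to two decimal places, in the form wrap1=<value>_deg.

wrap1=207.72_deg

crossed belt: β = asin((r1+r2)/C) = asin(23/96) = 13.8619°
wrap1 = wrap2 = π + 2β = 207.7239°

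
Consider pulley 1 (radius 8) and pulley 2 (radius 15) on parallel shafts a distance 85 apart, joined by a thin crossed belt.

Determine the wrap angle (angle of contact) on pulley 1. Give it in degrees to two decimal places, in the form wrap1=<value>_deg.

wrap1=211.40_deg

crossed belt: β = asin((r1+r2)/C) = asin(23/85) = 15.6993°
wrap1 = wrap2 = π + 2β = 211.3985°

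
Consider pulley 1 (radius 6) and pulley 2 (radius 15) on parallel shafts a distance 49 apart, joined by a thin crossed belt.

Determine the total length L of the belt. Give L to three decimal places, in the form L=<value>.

L=173.119

crossed belt: β = asin((r1+r2)/C) = asin(21/49) = 25.3769°
wrap1 = wrap2 = π + 2β = 230.7539°
tangent length = C·cosβ = 44.2719
L = (r1+r2)·wrap + 2·C·cosβ = 21·4.0274 + 2·44.2719 = 173.1195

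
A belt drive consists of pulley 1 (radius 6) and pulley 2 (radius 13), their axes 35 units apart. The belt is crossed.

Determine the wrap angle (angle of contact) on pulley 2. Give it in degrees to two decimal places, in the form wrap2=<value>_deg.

crossed belt: β = asin((r1+r2)/C) = asin(19/35) = 32.8783°
wrap1 = wrap2 = π + 2β = 245.7567°

wrap2=245.76_deg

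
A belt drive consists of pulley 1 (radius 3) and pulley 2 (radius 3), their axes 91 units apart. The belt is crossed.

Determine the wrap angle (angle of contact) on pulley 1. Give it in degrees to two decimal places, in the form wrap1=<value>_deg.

crossed belt: β = asin((r1+r2)/C) = asin(6/91) = 3.7805°
wrap1 = wrap2 = π + 2β = 187.5610°

wrap1=187.56_deg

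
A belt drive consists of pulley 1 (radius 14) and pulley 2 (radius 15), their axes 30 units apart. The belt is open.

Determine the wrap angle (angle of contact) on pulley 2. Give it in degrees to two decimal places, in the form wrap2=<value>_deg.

open belt: β = asin((r2−r1)/C) = asin(1/30) = 1.9102°
wrap1 = π − 2β = 176.1796°
wrap2 = π + 2β = 183.8204°

wrap2=183.82_deg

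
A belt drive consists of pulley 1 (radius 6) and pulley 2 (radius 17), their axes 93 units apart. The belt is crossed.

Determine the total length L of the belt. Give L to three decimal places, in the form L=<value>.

L=263.974

crossed belt: β = asin((r1+r2)/C) = asin(23/93) = 14.3185°
wrap1 = wrap2 = π + 2β = 208.6370°
tangent length = C·cosβ = 90.1110
L = (r1+r2)·wrap + 2·C·cosβ = 23·3.6414 + 2·90.1110 = 263.9743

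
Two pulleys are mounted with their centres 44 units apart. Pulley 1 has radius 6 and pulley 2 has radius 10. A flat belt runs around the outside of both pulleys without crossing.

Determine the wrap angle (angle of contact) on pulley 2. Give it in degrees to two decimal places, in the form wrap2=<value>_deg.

open belt: β = asin((r2−r1)/C) = asin(4/44) = 5.2159°
wrap1 = π − 2β = 169.5682°
wrap2 = π + 2β = 190.4318°

wrap2=190.43_deg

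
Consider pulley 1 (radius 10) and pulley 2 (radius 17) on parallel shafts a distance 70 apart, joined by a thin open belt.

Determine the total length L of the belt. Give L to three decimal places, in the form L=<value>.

open belt: β = asin((r2−r1)/C) = asin(7/70) = 5.7392°
wrap1 = π − 2β = 168.5217°
wrap2 = π + 2β = 191.4783°
tangent length = C·cosβ = 69.6491
L = r1·wrap1 + r2·wrap2 + 2·C·cosβ = 10·2.9413 + 17·3.3419 + 2·69.6491 = 225.5236

L=225.524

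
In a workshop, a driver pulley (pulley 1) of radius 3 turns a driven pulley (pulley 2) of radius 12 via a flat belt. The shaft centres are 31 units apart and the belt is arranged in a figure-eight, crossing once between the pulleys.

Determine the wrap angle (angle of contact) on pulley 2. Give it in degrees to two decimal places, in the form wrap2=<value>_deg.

wrap2=237.88_deg

crossed belt: β = asin((r1+r2)/C) = asin(15/31) = 28.9385°
wrap1 = wrap2 = π + 2β = 237.8771°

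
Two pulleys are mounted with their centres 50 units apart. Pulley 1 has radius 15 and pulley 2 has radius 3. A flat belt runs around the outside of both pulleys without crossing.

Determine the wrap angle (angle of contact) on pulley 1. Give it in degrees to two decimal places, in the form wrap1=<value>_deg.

wrap1=207.77_deg

open belt: β = asin((r2−r1)/C) = asin(-12/50) = -13.8865°
wrap1 = π − 2β = 207.7731°
wrap2 = π + 2β = 152.2269°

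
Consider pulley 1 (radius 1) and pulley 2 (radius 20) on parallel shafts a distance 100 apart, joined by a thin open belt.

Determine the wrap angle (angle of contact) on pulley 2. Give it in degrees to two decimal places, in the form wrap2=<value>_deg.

open belt: β = asin((r2−r1)/C) = asin(19/100) = 10.9528°
wrap1 = π − 2β = 158.0944°
wrap2 = π + 2β = 201.9056°

wrap2=201.91_deg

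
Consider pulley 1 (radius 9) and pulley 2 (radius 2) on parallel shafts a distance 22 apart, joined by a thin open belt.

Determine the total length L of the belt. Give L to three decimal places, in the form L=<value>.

L=80.804

open belt: β = asin((r2−r1)/C) = asin(-7/22) = -18.5530°
wrap1 = π − 2β = 217.1060°
wrap2 = π + 2β = 142.8940°
tangent length = C·cosβ = 20.8567
L = r1·wrap1 + r2·wrap2 + 2·C·cosβ = 9·3.7892 + 2·2.4940 + 2·20.8567 = 80.8042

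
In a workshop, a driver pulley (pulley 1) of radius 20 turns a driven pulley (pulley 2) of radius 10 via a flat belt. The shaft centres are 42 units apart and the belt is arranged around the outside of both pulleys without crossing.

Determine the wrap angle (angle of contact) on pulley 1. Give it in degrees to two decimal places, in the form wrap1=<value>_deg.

open belt: β = asin((r2−r1)/C) = asin(-10/42) = -13.7741°
wrap1 = π − 2β = 207.5483°
wrap2 = π + 2β = 152.4517°

wrap1=207.55_deg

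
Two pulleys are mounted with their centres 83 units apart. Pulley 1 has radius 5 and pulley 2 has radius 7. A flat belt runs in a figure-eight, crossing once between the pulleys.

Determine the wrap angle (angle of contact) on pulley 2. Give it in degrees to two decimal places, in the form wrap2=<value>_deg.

wrap2=196.63_deg

crossed belt: β = asin((r1+r2)/C) = asin(12/83) = 8.3129°
wrap1 = wrap2 = π + 2β = 196.6257°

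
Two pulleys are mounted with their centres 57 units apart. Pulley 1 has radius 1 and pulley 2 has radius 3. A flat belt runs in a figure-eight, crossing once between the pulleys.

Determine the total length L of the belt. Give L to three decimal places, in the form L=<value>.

crossed belt: β = asin((r1+r2)/C) = asin(4/57) = 4.0241°
wrap1 = wrap2 = π + 2β = 188.0481°
tangent length = C·cosβ = 56.8595
L = (r1+r2)·wrap + 2·C·cosβ = 4·3.2821 + 2·56.8595 = 126.8472

L=126.847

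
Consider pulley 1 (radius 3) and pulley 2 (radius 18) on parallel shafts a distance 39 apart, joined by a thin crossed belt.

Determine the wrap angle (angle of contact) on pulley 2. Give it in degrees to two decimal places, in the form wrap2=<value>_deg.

crossed belt: β = asin((r1+r2)/C) = asin(21/39) = 32.5790°
wrap1 = wrap2 = π + 2β = 245.1579°

wrap2=245.16_deg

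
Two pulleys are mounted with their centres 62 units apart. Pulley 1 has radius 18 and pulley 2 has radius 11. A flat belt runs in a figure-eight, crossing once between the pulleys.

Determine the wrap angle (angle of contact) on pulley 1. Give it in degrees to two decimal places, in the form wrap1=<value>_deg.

crossed belt: β = asin((r1+r2)/C) = asin(29/62) = 27.8878°
wrap1 = wrap2 = π + 2β = 235.7756°

wrap1=235.78_deg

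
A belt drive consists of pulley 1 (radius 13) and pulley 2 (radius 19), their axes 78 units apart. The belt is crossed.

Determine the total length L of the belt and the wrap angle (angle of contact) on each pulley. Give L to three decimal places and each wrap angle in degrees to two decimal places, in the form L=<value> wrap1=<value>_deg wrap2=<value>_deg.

L=269.853 wrap1=228.44_deg wrap2=228.44_deg

crossed belt: β = asin((r1+r2)/C) = asin(32/78) = 24.2209°
wrap1 = wrap2 = π + 2β = 228.4419°
tangent length = C·cosβ = 71.1337
L = (r1+r2)·wrap + 2·C·cosβ = 32·3.9871 + 2·71.1337 = 269.8534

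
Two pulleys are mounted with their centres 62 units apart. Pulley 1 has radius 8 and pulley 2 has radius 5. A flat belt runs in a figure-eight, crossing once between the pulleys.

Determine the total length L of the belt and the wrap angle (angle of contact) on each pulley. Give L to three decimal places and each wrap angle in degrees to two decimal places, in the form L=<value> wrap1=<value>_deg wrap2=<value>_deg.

L=167.577 wrap1=204.21_deg wrap2=204.21_deg

crossed belt: β = asin((r1+r2)/C) = asin(13/62) = 12.1034°
wrap1 = wrap2 = π + 2β = 204.2069°
tangent length = C·cosβ = 60.6218
L = (r1+r2)·wrap + 2·C·cosβ = 13·3.5641 + 2·60.6218 = 167.5766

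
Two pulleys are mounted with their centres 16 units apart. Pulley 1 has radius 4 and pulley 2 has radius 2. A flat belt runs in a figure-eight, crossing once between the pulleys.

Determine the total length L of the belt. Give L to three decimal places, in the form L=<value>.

crossed belt: β = asin((r1+r2)/C) = asin(6/16) = 22.0243°
wrap1 = wrap2 = π + 2β = 224.0486°
tangent length = C·cosβ = 14.8324
L = (r1+r2)·wrap + 2·C·cosβ = 6·3.9104 + 2·14.8324 = 53.1271

L=53.127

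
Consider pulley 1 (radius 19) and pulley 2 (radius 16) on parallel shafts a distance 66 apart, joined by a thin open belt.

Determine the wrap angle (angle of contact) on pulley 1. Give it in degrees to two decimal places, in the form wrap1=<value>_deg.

open belt: β = asin((r2−r1)/C) = asin(-3/66) = -2.6053°
wrap1 = π − 2β = 185.2105°
wrap2 = π + 2β = 174.7895°

wrap1=185.21_deg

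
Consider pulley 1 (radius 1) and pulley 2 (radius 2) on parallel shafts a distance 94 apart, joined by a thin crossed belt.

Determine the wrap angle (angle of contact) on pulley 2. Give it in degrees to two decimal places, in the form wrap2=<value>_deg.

wrap2=183.66_deg

crossed belt: β = asin((r1+r2)/C) = asin(3/94) = 1.8289°
wrap1 = wrap2 = π + 2β = 183.6578°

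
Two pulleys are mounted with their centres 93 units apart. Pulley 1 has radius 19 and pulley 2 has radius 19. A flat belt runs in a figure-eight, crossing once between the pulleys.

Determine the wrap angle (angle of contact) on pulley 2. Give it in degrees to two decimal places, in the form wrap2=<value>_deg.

wrap2=228.23_deg

crossed belt: β = asin((r1+r2)/C) = asin(38/93) = 24.1171°
wrap1 = wrap2 = π + 2β = 228.2341°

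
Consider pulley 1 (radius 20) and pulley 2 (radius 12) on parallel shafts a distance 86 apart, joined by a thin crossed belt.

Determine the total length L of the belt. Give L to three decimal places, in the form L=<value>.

crossed belt: β = asin((r1+r2)/C) = asin(32/86) = 21.8448°
wrap1 = wrap2 = π + 2β = 223.6895°
tangent length = C·cosβ = 79.8248
L = (r1+r2)·wrap + 2·C·cosβ = 32·3.9041 + 2·79.8248 = 284.5814

L=284.581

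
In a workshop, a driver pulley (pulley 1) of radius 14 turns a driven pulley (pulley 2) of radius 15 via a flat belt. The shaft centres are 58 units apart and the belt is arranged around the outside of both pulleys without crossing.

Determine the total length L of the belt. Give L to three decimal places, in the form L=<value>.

L=207.123

open belt: β = asin((r2−r1)/C) = asin(1/58) = 0.9879°
wrap1 = π − 2β = 178.0242°
wrap2 = π + 2β = 181.9758°
tangent length = C·cosβ = 57.9914
L = r1·wrap1 + r2·wrap2 + 2·C·cosβ = 14·3.1071 + 15·3.1761 + 2·57.9914 = 207.1234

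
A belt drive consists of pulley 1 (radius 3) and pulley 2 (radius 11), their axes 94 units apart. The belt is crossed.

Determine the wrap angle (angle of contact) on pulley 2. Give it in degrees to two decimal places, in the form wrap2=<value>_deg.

crossed belt: β = asin((r1+r2)/C) = asin(14/94) = 8.5653°
wrap1 = wrap2 = π + 2β = 197.1306°

wrap2=197.13_deg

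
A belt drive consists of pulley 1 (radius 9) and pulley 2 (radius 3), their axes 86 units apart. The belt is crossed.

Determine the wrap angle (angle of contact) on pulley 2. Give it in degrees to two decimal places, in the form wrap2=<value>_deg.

crossed belt: β = asin((r1+r2)/C) = asin(12/86) = 8.0209°
wrap1 = wrap2 = π + 2β = 196.0419°

wrap2=196.04_deg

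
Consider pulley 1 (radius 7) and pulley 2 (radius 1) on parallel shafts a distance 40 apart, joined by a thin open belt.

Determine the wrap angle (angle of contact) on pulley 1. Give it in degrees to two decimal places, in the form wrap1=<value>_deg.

open belt: β = asin((r2−r1)/C) = asin(-6/40) = -8.6269°
wrap1 = π − 2β = 197.2539°
wrap2 = π + 2β = 162.7461°

wrap1=197.25_deg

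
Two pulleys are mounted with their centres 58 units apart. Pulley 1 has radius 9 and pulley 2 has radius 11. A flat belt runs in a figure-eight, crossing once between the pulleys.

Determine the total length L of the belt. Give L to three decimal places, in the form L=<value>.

crossed belt: β = asin((r1+r2)/C) = asin(20/58) = 20.1713°
wrap1 = wrap2 = π + 2β = 220.3425°
tangent length = C·cosβ = 54.4426
L = (r1+r2)·wrap + 2·C·cosβ = 20·3.8457 + 2·54.4426 = 185.7993

L=185.799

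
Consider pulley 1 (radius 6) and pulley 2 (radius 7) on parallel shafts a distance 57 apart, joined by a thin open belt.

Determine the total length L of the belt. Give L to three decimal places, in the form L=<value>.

L=154.858

open belt: β = asin((r2−r1)/C) = asin(1/57) = 1.0052°
wrap1 = π − 2β = 177.9895°
wrap2 = π + 2β = 182.0105°
tangent length = C·cosβ = 56.9912
L = r1·wrap1 + r2·wrap2 + 2·C·cosβ = 6·3.1065 + 7·3.1767 + 2·56.9912 = 154.8582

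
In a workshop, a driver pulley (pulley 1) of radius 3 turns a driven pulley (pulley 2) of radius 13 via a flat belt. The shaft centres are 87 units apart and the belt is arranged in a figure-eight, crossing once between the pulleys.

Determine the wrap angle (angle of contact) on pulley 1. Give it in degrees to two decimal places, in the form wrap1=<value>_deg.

wrap1=201.19_deg

crossed belt: β = asin((r1+r2)/C) = asin(16/87) = 10.5975°
wrap1 = wrap2 = π + 2β = 201.1950°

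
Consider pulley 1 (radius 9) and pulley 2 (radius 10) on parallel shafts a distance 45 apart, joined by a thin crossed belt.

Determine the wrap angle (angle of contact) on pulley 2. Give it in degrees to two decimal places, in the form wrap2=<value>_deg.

crossed belt: β = asin((r1+r2)/C) = asin(19/45) = 24.9750°
wrap1 = wrap2 = π + 2β = 229.9499°

wrap2=229.95_deg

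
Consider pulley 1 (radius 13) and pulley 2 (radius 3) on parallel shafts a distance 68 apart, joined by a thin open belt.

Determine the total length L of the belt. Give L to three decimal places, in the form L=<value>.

L=187.739

open belt: β = asin((r2−r1)/C) = asin(-10/68) = -8.4565°
wrap1 = π − 2β = 196.9130°
wrap2 = π + 2β = 163.0870°
tangent length = C·cosβ = 67.2607
L = r1·wrap1 + r2·wrap2 + 2·C·cosβ = 13·3.4368 + 3·2.8464 + 2·67.2607 = 187.7387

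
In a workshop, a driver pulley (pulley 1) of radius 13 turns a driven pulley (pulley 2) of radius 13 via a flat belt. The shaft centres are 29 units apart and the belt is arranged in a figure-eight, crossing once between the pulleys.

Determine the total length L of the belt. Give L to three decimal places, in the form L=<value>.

crossed belt: β = asin((r1+r2)/C) = asin(26/29) = 63.7084°
wrap1 = wrap2 = π + 2β = 307.4169°
tangent length = C·cosβ = 12.8452
L = (r1+r2)·wrap + 2·C·cosβ = 26·5.3654 + 2·12.8452 = 165.1918

L=165.192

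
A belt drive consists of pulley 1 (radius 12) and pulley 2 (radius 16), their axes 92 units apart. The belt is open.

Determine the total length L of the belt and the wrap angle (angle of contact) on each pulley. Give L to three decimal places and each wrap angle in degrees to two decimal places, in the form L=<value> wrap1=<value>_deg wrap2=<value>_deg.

open belt: β = asin((r2−r1)/C) = asin(4/92) = 2.4919°
wrap1 = π − 2β = 175.0162°
wrap2 = π + 2β = 184.9838°
tangent length = C·cosβ = 91.9130
L = r1·wrap1 + r2·wrap2 + 2·C·cosβ = 12·3.0546 + 16·3.2286 + 2·91.9130 = 272.1385

L=272.139 wrap1=175.02_deg wrap2=184.98_deg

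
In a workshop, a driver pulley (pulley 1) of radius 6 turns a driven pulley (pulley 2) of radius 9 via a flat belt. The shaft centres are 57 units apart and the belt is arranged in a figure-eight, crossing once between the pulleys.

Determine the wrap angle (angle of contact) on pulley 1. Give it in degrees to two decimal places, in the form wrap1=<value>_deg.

crossed belt: β = asin((r1+r2)/C) = asin(15/57) = 15.2575°
wrap1 = wrap2 = π + 2β = 210.5150°

wrap1=210.52_deg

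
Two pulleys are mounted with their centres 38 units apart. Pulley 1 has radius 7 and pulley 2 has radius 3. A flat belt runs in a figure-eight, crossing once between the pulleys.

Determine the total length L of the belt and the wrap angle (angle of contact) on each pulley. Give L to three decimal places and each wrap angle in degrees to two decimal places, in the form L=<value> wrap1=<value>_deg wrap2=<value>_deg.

L=110.063 wrap1=210.52_deg wrap2=210.52_deg

crossed belt: β = asin((r1+r2)/C) = asin(10/38) = 15.2575°
wrap1 = wrap2 = π + 2β = 210.5150°
tangent length = C·cosβ = 36.6606
L = (r1+r2)·wrap + 2·C·cosβ = 10·3.6742 + 2·36.6606 = 110.0630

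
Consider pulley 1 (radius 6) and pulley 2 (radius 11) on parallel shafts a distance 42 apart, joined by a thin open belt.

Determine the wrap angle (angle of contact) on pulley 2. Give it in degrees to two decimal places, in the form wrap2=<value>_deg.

wrap2=193.67_deg

open belt: β = asin((r2−r1)/C) = asin(5/42) = 6.8371°
wrap1 = π − 2β = 166.3257°
wrap2 = π + 2β = 193.6743°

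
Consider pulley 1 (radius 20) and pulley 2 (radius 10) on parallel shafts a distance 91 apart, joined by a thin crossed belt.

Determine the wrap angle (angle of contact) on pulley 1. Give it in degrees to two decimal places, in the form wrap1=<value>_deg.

crossed belt: β = asin((r1+r2)/C) = asin(30/91) = 19.2488°
wrap1 = wrap2 = π + 2β = 218.4975°

wrap1=218.50_deg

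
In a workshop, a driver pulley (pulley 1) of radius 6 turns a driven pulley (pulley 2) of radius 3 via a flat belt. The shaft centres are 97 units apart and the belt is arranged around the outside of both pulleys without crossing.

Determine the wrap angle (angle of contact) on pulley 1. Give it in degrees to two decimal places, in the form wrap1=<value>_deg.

wrap1=183.54_deg

open belt: β = asin((r2−r1)/C) = asin(-3/97) = -1.7723°
wrap1 = π − 2β = 183.5446°
wrap2 = π + 2β = 176.4554°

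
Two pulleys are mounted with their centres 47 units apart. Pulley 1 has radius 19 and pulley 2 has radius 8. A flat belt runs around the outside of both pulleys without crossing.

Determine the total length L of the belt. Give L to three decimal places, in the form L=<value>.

L=181.409

open belt: β = asin((r2−r1)/C) = asin(-11/47) = -13.5352°
wrap1 = π − 2β = 207.0704°
wrap2 = π + 2β = 152.9296°
tangent length = C·cosβ = 45.6946
L = r1·wrap1 + r2·wrap2 + 2·C·cosβ = 19·3.6141 + 8·2.6691 + 2·45.6946 = 181.4094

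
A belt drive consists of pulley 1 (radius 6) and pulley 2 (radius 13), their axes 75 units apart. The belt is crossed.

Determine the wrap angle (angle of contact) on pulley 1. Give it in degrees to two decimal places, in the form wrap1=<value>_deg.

wrap1=209.35_deg

crossed belt: β = asin((r1+r2)/C) = asin(19/75) = 14.6748°
wrap1 = wrap2 = π + 2β = 209.3497°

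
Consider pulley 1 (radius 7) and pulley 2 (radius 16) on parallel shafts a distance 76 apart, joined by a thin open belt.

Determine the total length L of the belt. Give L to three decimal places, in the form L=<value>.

L=225.324

open belt: β = asin((r2−r1)/C) = asin(9/76) = 6.8010°
wrap1 = π − 2β = 166.3980°
wrap2 = π + 2β = 193.6020°
tangent length = C·cosβ = 75.4652
L = r1·wrap1 + r2·wrap2 + 2·C·cosβ = 7·2.9042 + 16·3.3790 + 2·75.4652 = 225.3237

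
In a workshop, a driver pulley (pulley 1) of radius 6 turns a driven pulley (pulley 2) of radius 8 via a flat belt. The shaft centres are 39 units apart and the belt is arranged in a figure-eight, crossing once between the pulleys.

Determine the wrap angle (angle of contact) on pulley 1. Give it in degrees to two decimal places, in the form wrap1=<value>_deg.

crossed belt: β = asin((r1+r2)/C) = asin(14/39) = 21.0372°
wrap1 = wrap2 = π + 2β = 222.0744°

wrap1=222.07_deg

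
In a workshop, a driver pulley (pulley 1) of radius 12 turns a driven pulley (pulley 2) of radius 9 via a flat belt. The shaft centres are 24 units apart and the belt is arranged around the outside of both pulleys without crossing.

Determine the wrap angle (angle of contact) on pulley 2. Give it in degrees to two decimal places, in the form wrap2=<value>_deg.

open belt: β = asin((r2−r1)/C) = asin(-3/24) = -7.1808°
wrap1 = π − 2β = 194.3615°
wrap2 = π + 2β = 165.6385°

wrap2=165.64_deg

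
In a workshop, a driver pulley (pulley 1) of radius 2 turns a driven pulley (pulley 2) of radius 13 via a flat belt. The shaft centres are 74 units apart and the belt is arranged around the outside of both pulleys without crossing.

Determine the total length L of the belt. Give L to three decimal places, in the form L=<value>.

L=196.762

open belt: β = asin((r2−r1)/C) = asin(11/74) = 8.5486°
wrap1 = π − 2β = 162.9028°
wrap2 = π + 2β = 197.0972°
tangent length = C·cosβ = 73.1779
L = r1·wrap1 + r2·wrap2 + 2·C·cosβ = 2·2.8432 + 13·3.4400 + 2·73.1779 = 196.7621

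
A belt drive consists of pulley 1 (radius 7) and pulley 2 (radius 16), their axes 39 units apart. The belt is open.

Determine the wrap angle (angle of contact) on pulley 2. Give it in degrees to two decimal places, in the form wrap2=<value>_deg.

open belt: β = asin((r2−r1)/C) = asin(9/39) = 13.3424°
wrap1 = π − 2β = 153.3153°
wrap2 = π + 2β = 206.6847°

wrap2=206.68_deg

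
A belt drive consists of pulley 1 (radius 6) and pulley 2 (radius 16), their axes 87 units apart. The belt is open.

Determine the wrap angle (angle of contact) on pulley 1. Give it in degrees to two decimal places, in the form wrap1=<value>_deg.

wrap1=166.80_deg

open belt: β = asin((r2−r1)/C) = asin(10/87) = 6.6003°
wrap1 = π − 2β = 166.7994°
wrap2 = π + 2β = 193.2006°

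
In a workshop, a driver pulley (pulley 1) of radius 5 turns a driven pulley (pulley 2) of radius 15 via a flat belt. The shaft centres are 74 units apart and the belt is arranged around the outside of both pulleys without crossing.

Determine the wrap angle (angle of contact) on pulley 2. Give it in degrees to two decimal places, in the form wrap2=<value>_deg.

open belt: β = asin((r2−r1)/C) = asin(10/74) = 7.7664°
wrap1 = π − 2β = 164.4671°
wrap2 = π + 2β = 195.5329°

wrap2=195.53_deg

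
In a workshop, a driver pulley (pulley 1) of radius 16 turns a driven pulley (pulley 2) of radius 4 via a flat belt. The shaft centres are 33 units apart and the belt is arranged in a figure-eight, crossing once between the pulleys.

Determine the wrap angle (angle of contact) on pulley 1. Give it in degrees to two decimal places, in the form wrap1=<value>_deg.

crossed belt: β = asin((r1+r2)/C) = asin(20/33) = 37.3052°
wrap1 = wrap2 = π + 2β = 254.6104°

wrap1=254.61_deg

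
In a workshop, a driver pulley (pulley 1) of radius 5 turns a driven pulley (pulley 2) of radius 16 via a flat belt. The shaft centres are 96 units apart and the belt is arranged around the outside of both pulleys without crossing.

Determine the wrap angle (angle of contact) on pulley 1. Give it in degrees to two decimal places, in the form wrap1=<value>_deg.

open belt: β = asin((r2−r1)/C) = asin(11/96) = 6.5796°
wrap1 = π − 2β = 166.8408°
wrap2 = π + 2β = 193.1592°

wrap1=166.84_deg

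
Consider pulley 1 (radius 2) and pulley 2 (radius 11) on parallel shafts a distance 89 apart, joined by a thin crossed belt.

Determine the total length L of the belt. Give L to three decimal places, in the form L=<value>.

crossed belt: β = asin((r1+r2)/C) = asin(13/89) = 8.3991°
wrap1 = wrap2 = π + 2β = 196.7982°
tangent length = C·cosβ = 88.0454
L = (r1+r2)·wrap + 2·C·cosβ = 13·3.4348 + 2·88.0454 = 220.7430

L=220.743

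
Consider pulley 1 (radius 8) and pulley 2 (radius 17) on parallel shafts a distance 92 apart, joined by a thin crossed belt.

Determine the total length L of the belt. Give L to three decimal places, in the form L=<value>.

L=269.376

crossed belt: β = asin((r1+r2)/C) = asin(25/92) = 15.7678°
wrap1 = wrap2 = π + 2β = 211.5356°
tangent length = C·cosβ = 88.5381
L = (r1+r2)·wrap + 2·C·cosβ = 25·3.6920 + 2·88.5381 = 269.3761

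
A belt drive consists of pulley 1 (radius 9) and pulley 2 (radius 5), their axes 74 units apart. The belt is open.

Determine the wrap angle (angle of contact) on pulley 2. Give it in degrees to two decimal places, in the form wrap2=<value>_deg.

wrap2=173.80_deg

open belt: β = asin((r2−r1)/C) = asin(-4/74) = -3.0986°
wrap1 = π − 2β = 186.1972°
wrap2 = π + 2β = 173.8028°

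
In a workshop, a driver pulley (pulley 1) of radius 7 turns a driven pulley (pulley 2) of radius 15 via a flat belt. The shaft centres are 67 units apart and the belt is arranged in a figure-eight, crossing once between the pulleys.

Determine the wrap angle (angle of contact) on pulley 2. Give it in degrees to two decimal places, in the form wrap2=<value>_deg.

crossed belt: β = asin((r1+r2)/C) = asin(22/67) = 19.1692°
wrap1 = wrap2 = π + 2β = 218.3383°

wrap2=218.34_deg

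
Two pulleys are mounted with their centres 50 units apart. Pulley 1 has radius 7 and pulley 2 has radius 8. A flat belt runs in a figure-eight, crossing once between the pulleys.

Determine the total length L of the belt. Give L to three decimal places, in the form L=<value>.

L=151.659

crossed belt: β = asin((r1+r2)/C) = asin(15/50) = 17.4576°
wrap1 = wrap2 = π + 2β = 214.9152°
tangent length = C·cosβ = 47.6970
L = (r1+r2)·wrap + 2·C·cosβ = 15·3.7510 + 2·47.6970 = 151.6586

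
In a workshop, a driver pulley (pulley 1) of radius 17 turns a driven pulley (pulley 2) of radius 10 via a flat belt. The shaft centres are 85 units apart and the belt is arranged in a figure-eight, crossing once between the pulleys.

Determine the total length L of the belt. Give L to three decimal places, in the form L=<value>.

crossed belt: β = asin((r1+r2)/C) = asin(27/85) = 18.5207°
wrap1 = wrap2 = π + 2β = 217.0414°
tangent length = C·cosβ = 80.5978
L = (r1+r2)·wrap + 2·C·cosβ = 27·3.7881 + 2·80.5978 = 263.4739

L=263.474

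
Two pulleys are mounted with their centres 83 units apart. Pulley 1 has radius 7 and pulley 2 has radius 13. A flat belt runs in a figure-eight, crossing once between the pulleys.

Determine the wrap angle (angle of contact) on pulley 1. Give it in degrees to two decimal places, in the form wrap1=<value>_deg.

crossed belt: β = asin((r1+r2)/C) = asin(20/83) = 13.9434°
wrap1 = wrap2 = π + 2β = 207.8869°

wrap1=207.89_deg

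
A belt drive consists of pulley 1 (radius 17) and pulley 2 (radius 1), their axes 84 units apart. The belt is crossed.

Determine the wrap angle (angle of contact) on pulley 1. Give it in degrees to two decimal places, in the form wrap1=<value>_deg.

crossed belt: β = asin((r1+r2)/C) = asin(18/84) = 12.3736°
wrap1 = wrap2 = π + 2β = 204.7473°

wrap1=204.75_deg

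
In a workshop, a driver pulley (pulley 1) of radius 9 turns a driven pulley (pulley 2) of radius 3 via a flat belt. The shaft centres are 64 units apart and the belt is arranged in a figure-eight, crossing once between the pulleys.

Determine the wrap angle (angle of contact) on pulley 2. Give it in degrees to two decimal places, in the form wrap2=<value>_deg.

crossed belt: β = asin((r1+r2)/C) = asin(12/64) = 10.8069°
wrap1 = wrap2 = π + 2β = 201.6138°

wrap2=201.61_deg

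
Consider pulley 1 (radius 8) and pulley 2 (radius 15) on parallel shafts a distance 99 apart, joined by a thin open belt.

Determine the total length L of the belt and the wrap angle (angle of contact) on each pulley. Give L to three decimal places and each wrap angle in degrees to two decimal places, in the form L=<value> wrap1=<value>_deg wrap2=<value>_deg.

L=270.752 wrap1=171.89_deg wrap2=188.11_deg

open belt: β = asin((r2−r1)/C) = asin(7/99) = 4.0546°
wrap1 = π − 2β = 171.8908°
wrap2 = π + 2β = 188.1092°
tangent length = C·cosβ = 98.7522
L = r1·wrap1 + r2·wrap2 + 2·C·cosβ = 8·3.0001 + 15·3.2831 + 2·98.7522 = 270.7518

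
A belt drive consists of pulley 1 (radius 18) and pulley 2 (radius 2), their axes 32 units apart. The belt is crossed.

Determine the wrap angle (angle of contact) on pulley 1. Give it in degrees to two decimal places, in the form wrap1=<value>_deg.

wrap1=257.36_deg

crossed belt: β = asin((r1+r2)/C) = asin(20/32) = 38.6822°
wrap1 = wrap2 = π + 2β = 257.3644°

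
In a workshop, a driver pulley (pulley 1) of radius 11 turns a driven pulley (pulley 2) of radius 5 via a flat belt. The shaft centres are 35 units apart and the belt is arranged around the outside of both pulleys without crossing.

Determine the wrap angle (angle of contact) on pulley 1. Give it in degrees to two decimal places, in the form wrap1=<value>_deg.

wrap1=199.74_deg

open belt: β = asin((r2−r1)/C) = asin(-6/35) = -9.8709°
wrap1 = π − 2β = 199.7418°
wrap2 = π + 2β = 160.2582°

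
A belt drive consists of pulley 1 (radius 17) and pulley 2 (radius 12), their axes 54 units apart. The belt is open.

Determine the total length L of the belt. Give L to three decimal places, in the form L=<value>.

L=199.569

open belt: β = asin((r2−r1)/C) = asin(-5/54) = -5.3128°
wrap1 = π − 2β = 190.6255°
wrap2 = π + 2β = 169.3745°
tangent length = C·cosβ = 53.7680
L = r1·wrap1 + r2·wrap2 + 2·C·cosβ = 17·3.3270 + 12·2.9561 + 2·53.7680 = 199.5695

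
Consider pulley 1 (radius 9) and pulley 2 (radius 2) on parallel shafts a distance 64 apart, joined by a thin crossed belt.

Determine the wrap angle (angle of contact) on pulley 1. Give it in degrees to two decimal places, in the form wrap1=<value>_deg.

wrap1=199.79_deg

crossed belt: β = asin((r1+r2)/C) = asin(11/64) = 9.8969°
wrap1 = wrap2 = π + 2β = 199.7937°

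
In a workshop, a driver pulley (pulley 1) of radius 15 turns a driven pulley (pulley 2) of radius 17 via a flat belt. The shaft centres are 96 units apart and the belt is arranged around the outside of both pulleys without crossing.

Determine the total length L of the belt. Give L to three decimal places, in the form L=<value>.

open belt: β = asin((r2−r1)/C) = asin(2/96) = 1.1937°
wrap1 = π − 2β = 177.6125°
wrap2 = π + 2β = 182.3875°
tangent length = C·cosβ = 95.9792
L = r1·wrap1 + r2·wrap2 + 2·C·cosβ = 15·3.0999 + 17·3.1833 + 2·95.9792 = 292.5726

L=292.573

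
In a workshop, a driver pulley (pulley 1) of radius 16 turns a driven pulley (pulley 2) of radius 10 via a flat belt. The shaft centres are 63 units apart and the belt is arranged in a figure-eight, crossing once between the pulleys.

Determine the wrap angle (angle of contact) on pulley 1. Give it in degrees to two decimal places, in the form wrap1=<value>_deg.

crossed belt: β = asin((r1+r2)/C) = asin(26/63) = 24.3745°
wrap1 = wrap2 = π + 2β = 228.7489°

wrap1=228.75_deg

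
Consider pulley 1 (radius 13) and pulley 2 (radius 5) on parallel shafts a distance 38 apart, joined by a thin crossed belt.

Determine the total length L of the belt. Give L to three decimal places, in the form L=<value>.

L=141.246

crossed belt: β = asin((r1+r2)/C) = asin(18/38) = 28.2737°
wrap1 = wrap2 = π + 2β = 236.5474°
tangent length = C·cosβ = 33.4664
L = (r1+r2)·wrap + 2·C·cosβ = 18·4.1285 + 2·33.4664 = 141.2464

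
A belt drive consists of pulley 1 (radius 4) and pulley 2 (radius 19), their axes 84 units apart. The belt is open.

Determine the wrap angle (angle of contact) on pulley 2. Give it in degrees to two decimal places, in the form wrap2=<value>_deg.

open belt: β = asin((r2−r1)/C) = asin(15/84) = 10.2866°
wrap1 = π − 2β = 159.4269°
wrap2 = π + 2β = 200.5731°

wrap2=200.57_deg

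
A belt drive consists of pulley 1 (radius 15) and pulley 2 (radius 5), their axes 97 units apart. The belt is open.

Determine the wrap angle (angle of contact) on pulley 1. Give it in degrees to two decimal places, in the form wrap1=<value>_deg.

wrap1=191.83_deg

open belt: β = asin((r2−r1)/C) = asin(-10/97) = -5.9173°
wrap1 = π − 2β = 191.8346°
wrap2 = π + 2β = 168.1654°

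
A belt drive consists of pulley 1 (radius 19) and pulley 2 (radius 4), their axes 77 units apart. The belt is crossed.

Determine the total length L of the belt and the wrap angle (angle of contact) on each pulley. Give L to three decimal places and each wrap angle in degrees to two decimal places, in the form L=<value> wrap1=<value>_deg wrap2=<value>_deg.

crossed belt: β = asin((r1+r2)/C) = asin(23/77) = 17.3796°
wrap1 = wrap2 = π + 2β = 214.7592°
tangent length = C·cosβ = 73.4847
L = (r1+r2)·wrap + 2·C·cosβ = 23·3.7483 + 2·73.4847 = 233.1793

L=233.179 wrap1=214.76_deg wrap2=214.76_deg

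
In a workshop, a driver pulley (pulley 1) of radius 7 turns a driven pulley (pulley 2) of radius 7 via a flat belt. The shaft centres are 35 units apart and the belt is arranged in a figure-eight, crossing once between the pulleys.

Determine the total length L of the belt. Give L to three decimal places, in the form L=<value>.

L=119.661

crossed belt: β = asin((r1+r2)/C) = asin(14/35) = 23.5782°
wrap1 = wrap2 = π + 2β = 227.1564°
tangent length = C·cosβ = 32.0780
L = (r1+r2)·wrap + 2·C·cosβ = 14·3.9646 + 2·32.0780 = 119.6608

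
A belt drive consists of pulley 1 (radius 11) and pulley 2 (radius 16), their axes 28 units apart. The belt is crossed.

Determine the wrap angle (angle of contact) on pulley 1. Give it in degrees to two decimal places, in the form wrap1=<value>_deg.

wrap1=329.28_deg

crossed belt: β = asin((r1+r2)/C) = asin(27/28) = 74.6411°
wrap1 = wrap2 = π + 2β = 329.2822°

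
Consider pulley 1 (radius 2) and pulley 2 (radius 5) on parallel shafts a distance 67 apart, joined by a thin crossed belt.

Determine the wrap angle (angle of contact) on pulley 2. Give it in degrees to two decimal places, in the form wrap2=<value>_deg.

crossed belt: β = asin((r1+r2)/C) = asin(7/67) = 5.9971°
wrap1 = wrap2 = π + 2β = 191.9941°

wrap2=191.99_deg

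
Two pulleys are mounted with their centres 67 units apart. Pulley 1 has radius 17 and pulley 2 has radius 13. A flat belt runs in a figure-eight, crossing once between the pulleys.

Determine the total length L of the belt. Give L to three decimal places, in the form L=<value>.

crossed belt: β = asin((r1+r2)/C) = asin(30/67) = 26.6001°
wrap1 = wrap2 = π + 2β = 233.2003°
tangent length = C·cosβ = 59.9083
L = (r1+r2)·wrap + 2·C·cosβ = 30·4.0701 + 2·59.9083 = 241.9199

L=241.920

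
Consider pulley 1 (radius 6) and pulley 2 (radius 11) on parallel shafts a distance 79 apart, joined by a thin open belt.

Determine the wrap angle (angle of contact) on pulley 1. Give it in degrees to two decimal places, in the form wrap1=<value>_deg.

wrap1=172.74_deg

open belt: β = asin((r2−r1)/C) = asin(5/79) = 3.6287°
wrap1 = π − 2β = 172.7425°
wrap2 = π + 2β = 187.2575°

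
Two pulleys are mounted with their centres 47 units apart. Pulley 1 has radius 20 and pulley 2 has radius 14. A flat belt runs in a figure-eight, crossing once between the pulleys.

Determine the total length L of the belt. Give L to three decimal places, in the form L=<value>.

crossed belt: β = asin((r1+r2)/C) = asin(34/47) = 46.3363°
wrap1 = wrap2 = π + 2β = 272.6725°
tangent length = C·cosβ = 32.4500
L = (r1+r2)·wrap + 2·C·cosβ = 34·4.7590 + 2·32.4500 = 226.7071

L=226.707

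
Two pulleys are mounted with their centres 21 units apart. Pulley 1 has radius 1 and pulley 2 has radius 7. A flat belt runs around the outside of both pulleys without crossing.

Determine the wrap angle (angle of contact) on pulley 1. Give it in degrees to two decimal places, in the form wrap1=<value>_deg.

wrap1=146.80_deg

open belt: β = asin((r2−r1)/C) = asin(6/21) = 16.6015°
wrap1 = π − 2β = 146.7969°
wrap2 = π + 2β = 213.2031°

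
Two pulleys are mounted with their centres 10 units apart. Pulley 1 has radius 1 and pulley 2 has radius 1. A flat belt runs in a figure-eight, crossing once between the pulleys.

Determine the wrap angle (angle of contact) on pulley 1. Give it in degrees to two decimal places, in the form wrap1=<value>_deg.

wrap1=203.07_deg

crossed belt: β = asin((r1+r2)/C) = asin(2/10) = 11.5370°
wrap1 = wrap2 = π + 2β = 203.0739°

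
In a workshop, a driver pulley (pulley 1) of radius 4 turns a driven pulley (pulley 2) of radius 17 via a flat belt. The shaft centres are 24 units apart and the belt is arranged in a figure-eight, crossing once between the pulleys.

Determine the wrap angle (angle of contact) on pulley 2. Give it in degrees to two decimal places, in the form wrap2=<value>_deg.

wrap2=302.09_deg

crossed belt: β = asin((r1+r2)/C) = asin(21/24) = 61.0450°
wrap1 = wrap2 = π + 2β = 302.0900°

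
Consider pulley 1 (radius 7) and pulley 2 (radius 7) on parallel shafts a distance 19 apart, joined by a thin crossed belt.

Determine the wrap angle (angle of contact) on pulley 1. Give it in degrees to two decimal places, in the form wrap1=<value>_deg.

crossed belt: β = asin((r1+r2)/C) = asin(14/19) = 47.4631°
wrap1 = wrap2 = π + 2β = 274.9262°

wrap1=274.93_deg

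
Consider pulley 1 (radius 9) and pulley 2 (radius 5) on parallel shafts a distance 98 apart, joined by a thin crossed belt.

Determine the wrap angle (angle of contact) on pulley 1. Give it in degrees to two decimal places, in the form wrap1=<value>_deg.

wrap1=196.43_deg

crossed belt: β = asin((r1+r2)/C) = asin(14/98) = 8.2132°
wrap1 = wrap2 = π + 2β = 196.4264°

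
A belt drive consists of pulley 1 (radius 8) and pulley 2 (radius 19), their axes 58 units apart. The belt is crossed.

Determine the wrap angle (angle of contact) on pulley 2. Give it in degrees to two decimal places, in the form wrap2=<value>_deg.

crossed belt: β = asin((r1+r2)/C) = asin(27/58) = 27.7437°
wrap1 = wrap2 = π + 2β = 235.4874°

wrap2=235.49_deg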